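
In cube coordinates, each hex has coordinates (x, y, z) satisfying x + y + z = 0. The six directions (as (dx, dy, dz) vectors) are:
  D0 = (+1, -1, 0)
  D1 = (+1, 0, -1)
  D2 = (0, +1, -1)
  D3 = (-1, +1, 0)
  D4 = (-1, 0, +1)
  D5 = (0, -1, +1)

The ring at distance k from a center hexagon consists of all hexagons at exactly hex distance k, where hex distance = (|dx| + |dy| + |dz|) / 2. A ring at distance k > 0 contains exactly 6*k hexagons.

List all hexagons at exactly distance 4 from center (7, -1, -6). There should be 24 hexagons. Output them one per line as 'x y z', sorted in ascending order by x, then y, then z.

Answer: 3 -1 -2
3 0 -3
3 1 -4
3 2 -5
3 3 -6
4 -2 -2
4 3 -7
5 -3 -2
5 3 -8
6 -4 -2
6 3 -9
7 -5 -2
7 3 -10
8 -5 -3
8 2 -10
9 -5 -4
9 1 -10
10 -5 -5
10 0 -10
11 -5 -6
11 -4 -7
11 -3 -8
11 -2 -9
11 -1 -10

Derivation:
Walk ring at distance 4 from (7, -1, -6):
Start at center + D4*4 = (3, -1, -2)
  hex 0: (3, -1, -2)
  hex 1: (4, -2, -2)
  hex 2: (5, -3, -2)
  hex 3: (6, -4, -2)
  hex 4: (7, -5, -2)
  hex 5: (8, -5, -3)
  hex 6: (9, -5, -4)
  hex 7: (10, -5, -5)
  hex 8: (11, -5, -6)
  hex 9: (11, -4, -7)
  hex 10: (11, -3, -8)
  hex 11: (11, -2, -9)
  hex 12: (11, -1, -10)
  hex 13: (10, 0, -10)
  hex 14: (9, 1, -10)
  hex 15: (8, 2, -10)
  hex 16: (7, 3, -10)
  hex 17: (6, 3, -9)
  hex 18: (5, 3, -8)
  hex 19: (4, 3, -7)
  hex 20: (3, 3, -6)
  hex 21: (3, 2, -5)
  hex 22: (3, 1, -4)
  hex 23: (3, 0, -3)
Sorted: 24 hexes.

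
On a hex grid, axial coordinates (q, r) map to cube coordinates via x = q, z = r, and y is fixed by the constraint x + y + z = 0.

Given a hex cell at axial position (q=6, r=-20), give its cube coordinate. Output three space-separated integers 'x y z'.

Answer: 6 14 -20

Derivation:
x = q = 6
z = r = -20
y = -x - z = -(6) - (-20) = 14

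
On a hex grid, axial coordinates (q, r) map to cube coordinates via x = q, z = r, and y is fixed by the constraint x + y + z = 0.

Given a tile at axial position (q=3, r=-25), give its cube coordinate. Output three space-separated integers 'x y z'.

Answer: 3 22 -25

Derivation:
x = q = 3
z = r = -25
y = -x - z = -(3) - (-25) = 22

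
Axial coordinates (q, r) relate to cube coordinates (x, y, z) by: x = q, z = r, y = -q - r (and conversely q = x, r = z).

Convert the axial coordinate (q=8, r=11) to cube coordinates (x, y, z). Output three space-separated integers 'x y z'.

Answer: 8 -19 11

Derivation:
x = q = 8
z = r = 11
y = -x - z = -(8) - (11) = -19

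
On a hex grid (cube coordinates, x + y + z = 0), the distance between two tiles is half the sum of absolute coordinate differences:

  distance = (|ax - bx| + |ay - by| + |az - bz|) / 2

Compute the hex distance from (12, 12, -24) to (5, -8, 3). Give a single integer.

Answer: 27

Derivation:
|ax - bx| = |12 - 5| = 7
|ay - by| = |12 - (-8)| = 20
|az - bz| = |-24 - 3| = 27
distance = (7 + 20 + 27) / 2 = 54 / 2 = 27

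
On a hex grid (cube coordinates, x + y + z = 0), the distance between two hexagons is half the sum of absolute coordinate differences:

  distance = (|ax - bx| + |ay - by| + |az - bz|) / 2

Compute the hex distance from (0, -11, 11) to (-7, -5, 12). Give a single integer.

|ax - bx| = |0 - (-7)| = 7
|ay - by| = |-11 - (-5)| = 6
|az - bz| = |11 - 12| = 1
distance = (7 + 6 + 1) / 2 = 14 / 2 = 7

Answer: 7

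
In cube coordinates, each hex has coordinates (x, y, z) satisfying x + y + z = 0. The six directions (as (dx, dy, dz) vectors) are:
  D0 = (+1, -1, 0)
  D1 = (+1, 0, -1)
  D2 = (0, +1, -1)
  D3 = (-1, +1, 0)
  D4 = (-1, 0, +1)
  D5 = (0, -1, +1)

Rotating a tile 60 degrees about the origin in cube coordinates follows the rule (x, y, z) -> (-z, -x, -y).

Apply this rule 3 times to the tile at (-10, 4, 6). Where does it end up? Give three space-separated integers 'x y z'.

Answer: 10 -4 -6

Derivation:
Start: (-10, 4, 6)
Step 1: (-10, 4, 6) -> (-(6), -(-10), -(4)) = (-6, 10, -4)
Step 2: (-6, 10, -4) -> (-(-4), -(-6), -(10)) = (4, 6, -10)
Step 3: (4, 6, -10) -> (-(-10), -(4), -(6)) = (10, -4, -6)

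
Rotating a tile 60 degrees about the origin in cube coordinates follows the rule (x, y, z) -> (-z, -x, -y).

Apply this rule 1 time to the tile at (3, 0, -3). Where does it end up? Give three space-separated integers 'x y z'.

Start: (3, 0, -3)
Step 1: (3, 0, -3) -> (-(-3), -(3), -(0)) = (3, -3, 0)

Answer: 3 -3 0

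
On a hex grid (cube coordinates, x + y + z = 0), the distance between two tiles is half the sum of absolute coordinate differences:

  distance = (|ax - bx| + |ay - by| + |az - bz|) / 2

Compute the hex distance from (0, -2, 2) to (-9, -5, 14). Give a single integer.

|ax - bx| = |0 - (-9)| = 9
|ay - by| = |-2 - (-5)| = 3
|az - bz| = |2 - 14| = 12
distance = (9 + 3 + 12) / 2 = 24 / 2 = 12

Answer: 12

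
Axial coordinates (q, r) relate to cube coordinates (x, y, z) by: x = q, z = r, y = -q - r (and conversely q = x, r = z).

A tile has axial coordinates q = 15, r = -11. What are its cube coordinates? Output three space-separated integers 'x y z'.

x = q = 15
z = r = -11
y = -x - z = -(15) - (-11) = -4

Answer: 15 -4 -11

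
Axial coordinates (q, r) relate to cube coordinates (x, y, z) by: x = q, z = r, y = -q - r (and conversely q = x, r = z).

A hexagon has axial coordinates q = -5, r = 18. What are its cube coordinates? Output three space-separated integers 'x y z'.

x = q = -5
z = r = 18
y = -x - z = -(-5) - (18) = -13

Answer: -5 -13 18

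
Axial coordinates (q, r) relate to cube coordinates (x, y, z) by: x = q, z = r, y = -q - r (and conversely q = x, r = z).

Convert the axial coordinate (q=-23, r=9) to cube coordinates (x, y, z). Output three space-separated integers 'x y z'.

x = q = -23
z = r = 9
y = -x - z = -(-23) - (9) = 14

Answer: -23 14 9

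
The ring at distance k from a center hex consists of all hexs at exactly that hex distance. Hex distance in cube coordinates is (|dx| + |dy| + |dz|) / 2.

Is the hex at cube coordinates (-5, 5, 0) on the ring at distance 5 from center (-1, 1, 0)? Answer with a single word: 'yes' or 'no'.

Answer: no

Derivation:
|px - cx| = |-5 - (-1)| = 4
|py - cy| = |5 - 1| = 4
|pz - cz| = |0 - 0| = 0
distance = (4+4+0)/2 = 8/2 = 4
radius = 5; distance != radius -> no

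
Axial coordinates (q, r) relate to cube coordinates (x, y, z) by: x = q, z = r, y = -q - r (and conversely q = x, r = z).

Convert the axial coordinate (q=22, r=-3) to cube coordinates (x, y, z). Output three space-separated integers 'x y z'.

x = q = 22
z = r = -3
y = -x - z = -(22) - (-3) = -19

Answer: 22 -19 -3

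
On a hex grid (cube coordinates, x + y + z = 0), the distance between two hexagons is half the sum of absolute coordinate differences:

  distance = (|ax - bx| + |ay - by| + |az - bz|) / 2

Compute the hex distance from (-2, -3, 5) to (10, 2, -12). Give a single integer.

Answer: 17

Derivation:
|ax - bx| = |-2 - 10| = 12
|ay - by| = |-3 - 2| = 5
|az - bz| = |5 - (-12)| = 17
distance = (12 + 5 + 17) / 2 = 34 / 2 = 17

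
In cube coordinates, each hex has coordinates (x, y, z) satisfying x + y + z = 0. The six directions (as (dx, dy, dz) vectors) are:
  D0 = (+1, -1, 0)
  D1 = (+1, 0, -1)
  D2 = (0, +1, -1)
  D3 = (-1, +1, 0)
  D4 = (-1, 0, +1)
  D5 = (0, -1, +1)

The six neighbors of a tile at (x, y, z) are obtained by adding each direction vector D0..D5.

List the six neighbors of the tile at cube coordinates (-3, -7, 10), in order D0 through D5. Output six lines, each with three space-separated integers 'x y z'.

Answer: -2 -8 10
-2 -7 9
-3 -6 9
-4 -6 10
-4 -7 11
-3 -8 11

Derivation:
Center: (-3, -7, 10). Add each direction:
  D0: (-3, -7, 10) + (1, -1, 0) = (-2, -8, 10)
  D1: (-3, -7, 10) + (1, 0, -1) = (-2, -7, 9)
  D2: (-3, -7, 10) + (0, 1, -1) = (-3, -6, 9)
  D3: (-3, -7, 10) + (-1, 1, 0) = (-4, -6, 10)
  D4: (-3, -7, 10) + (-1, 0, 1) = (-4, -7, 11)
  D5: (-3, -7, 10) + (0, -1, 1) = (-3, -8, 11)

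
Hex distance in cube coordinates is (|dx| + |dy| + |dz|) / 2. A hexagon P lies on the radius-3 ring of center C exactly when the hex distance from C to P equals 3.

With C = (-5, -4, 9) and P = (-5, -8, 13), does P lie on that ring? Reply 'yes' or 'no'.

|px - cx| = |-5 - (-5)| = 0
|py - cy| = |-8 - (-4)| = 4
|pz - cz| = |13 - 9| = 4
distance = (0+4+4)/2 = 8/2 = 4
radius = 3; distance != radius -> no

Answer: no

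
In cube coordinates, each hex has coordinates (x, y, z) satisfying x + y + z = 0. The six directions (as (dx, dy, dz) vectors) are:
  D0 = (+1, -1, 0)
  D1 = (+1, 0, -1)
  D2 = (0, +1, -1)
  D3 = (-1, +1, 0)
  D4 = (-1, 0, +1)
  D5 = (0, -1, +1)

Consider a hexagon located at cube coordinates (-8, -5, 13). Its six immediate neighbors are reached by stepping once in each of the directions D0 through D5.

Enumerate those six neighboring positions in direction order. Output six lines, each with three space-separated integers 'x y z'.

Center: (-8, -5, 13). Add each direction:
  D0: (-8, -5, 13) + (1, -1, 0) = (-7, -6, 13)
  D1: (-8, -5, 13) + (1, 0, -1) = (-7, -5, 12)
  D2: (-8, -5, 13) + (0, 1, -1) = (-8, -4, 12)
  D3: (-8, -5, 13) + (-1, 1, 0) = (-9, -4, 13)
  D4: (-8, -5, 13) + (-1, 0, 1) = (-9, -5, 14)
  D5: (-8, -5, 13) + (0, -1, 1) = (-8, -6, 14)

Answer: -7 -6 13
-7 -5 12
-8 -4 12
-9 -4 13
-9 -5 14
-8 -6 14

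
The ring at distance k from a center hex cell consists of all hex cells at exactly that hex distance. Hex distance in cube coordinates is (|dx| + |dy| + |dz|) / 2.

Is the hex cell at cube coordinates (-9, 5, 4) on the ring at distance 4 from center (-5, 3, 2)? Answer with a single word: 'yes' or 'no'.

Answer: yes

Derivation:
|px - cx| = |-9 - (-5)| = 4
|py - cy| = |5 - 3| = 2
|pz - cz| = |4 - 2| = 2
distance = (4+2+2)/2 = 8/2 = 4
radius = 4; distance == radius -> yes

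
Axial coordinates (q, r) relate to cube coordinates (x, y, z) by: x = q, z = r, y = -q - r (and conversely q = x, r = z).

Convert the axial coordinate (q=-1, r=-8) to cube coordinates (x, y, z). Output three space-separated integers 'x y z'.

x = q = -1
z = r = -8
y = -x - z = -(-1) - (-8) = 9

Answer: -1 9 -8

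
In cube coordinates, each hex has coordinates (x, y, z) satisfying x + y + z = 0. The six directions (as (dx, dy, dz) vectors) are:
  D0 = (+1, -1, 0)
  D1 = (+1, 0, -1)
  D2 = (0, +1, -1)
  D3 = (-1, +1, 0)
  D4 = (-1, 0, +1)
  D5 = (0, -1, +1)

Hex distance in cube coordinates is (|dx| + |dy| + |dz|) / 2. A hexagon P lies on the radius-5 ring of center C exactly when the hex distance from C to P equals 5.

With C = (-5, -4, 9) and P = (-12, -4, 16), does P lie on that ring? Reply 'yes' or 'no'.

|px - cx| = |-12 - (-5)| = 7
|py - cy| = |-4 - (-4)| = 0
|pz - cz| = |16 - 9| = 7
distance = (7+0+7)/2 = 14/2 = 7
radius = 5; distance != radius -> no

Answer: no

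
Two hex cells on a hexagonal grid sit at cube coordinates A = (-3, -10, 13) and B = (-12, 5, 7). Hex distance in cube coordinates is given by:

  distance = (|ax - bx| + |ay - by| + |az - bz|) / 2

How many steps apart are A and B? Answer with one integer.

Answer: 15

Derivation:
|ax - bx| = |-3 - (-12)| = 9
|ay - by| = |-10 - 5| = 15
|az - bz| = |13 - 7| = 6
distance = (9 + 15 + 6) / 2 = 30 / 2 = 15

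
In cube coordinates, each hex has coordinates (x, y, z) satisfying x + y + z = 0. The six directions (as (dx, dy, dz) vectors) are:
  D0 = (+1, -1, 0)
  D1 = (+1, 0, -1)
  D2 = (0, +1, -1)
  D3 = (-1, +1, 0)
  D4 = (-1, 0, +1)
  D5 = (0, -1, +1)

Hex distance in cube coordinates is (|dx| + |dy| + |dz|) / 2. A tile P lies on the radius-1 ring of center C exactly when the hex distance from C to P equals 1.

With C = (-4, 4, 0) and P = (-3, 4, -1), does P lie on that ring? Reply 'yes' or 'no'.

Answer: yes

Derivation:
|px - cx| = |-3 - (-4)| = 1
|py - cy| = |4 - 4| = 0
|pz - cz| = |-1 - 0| = 1
distance = (1+0+1)/2 = 2/2 = 1
radius = 1; distance == radius -> yes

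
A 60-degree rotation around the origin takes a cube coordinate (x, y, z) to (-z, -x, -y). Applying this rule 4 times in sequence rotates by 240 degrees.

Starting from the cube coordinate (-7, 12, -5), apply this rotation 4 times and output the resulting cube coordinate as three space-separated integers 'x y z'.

Start: (-7, 12, -5)
Step 1: (-7, 12, -5) -> (-(-5), -(-7), -(12)) = (5, 7, -12)
Step 2: (5, 7, -12) -> (-(-12), -(5), -(7)) = (12, -5, -7)
Step 3: (12, -5, -7) -> (-(-7), -(12), -(-5)) = (7, -12, 5)
Step 4: (7, -12, 5) -> (-(5), -(7), -(-12)) = (-5, -7, 12)

Answer: -5 -7 12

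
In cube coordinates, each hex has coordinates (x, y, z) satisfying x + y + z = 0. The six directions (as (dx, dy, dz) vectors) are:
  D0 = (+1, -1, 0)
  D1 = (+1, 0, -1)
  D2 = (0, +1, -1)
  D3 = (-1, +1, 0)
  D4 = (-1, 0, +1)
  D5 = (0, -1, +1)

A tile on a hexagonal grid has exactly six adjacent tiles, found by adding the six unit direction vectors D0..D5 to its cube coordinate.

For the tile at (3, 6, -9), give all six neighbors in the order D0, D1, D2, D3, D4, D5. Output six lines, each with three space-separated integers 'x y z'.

Center: (3, 6, -9). Add each direction:
  D0: (3, 6, -9) + (1, -1, 0) = (4, 5, -9)
  D1: (3, 6, -9) + (1, 0, -1) = (4, 6, -10)
  D2: (3, 6, -9) + (0, 1, -1) = (3, 7, -10)
  D3: (3, 6, -9) + (-1, 1, 0) = (2, 7, -9)
  D4: (3, 6, -9) + (-1, 0, 1) = (2, 6, -8)
  D5: (3, 6, -9) + (0, -1, 1) = (3, 5, -8)

Answer: 4 5 -9
4 6 -10
3 7 -10
2 7 -9
2 6 -8
3 5 -8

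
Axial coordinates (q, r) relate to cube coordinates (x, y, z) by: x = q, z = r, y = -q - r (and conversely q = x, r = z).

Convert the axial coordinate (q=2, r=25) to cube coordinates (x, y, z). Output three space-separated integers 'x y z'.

x = q = 2
z = r = 25
y = -x - z = -(2) - (25) = -27

Answer: 2 -27 25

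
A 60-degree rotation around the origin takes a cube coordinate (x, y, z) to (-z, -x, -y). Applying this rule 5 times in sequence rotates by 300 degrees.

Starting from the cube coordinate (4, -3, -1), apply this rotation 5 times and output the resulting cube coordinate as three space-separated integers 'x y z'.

Answer: 3 1 -4

Derivation:
Start: (4, -3, -1)
Step 1: (4, -3, -1) -> (-(-1), -(4), -(-3)) = (1, -4, 3)
Step 2: (1, -4, 3) -> (-(3), -(1), -(-4)) = (-3, -1, 4)
Step 3: (-3, -1, 4) -> (-(4), -(-3), -(-1)) = (-4, 3, 1)
Step 4: (-4, 3, 1) -> (-(1), -(-4), -(3)) = (-1, 4, -3)
Step 5: (-1, 4, -3) -> (-(-3), -(-1), -(4)) = (3, 1, -4)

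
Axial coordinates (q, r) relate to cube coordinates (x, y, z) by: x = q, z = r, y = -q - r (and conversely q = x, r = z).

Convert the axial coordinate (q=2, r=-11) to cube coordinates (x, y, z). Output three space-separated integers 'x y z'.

Answer: 2 9 -11

Derivation:
x = q = 2
z = r = -11
y = -x - z = -(2) - (-11) = 9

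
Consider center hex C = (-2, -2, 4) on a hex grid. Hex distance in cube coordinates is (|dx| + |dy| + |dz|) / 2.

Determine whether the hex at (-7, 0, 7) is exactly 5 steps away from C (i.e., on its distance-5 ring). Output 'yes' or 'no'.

|px - cx| = |-7 - (-2)| = 5
|py - cy| = |0 - (-2)| = 2
|pz - cz| = |7 - 4| = 3
distance = (5+2+3)/2 = 10/2 = 5
radius = 5; distance == radius -> yes

Answer: yes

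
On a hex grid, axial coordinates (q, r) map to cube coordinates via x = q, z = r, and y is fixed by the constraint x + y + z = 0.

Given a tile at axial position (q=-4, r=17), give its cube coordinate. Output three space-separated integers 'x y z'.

x = q = -4
z = r = 17
y = -x - z = -(-4) - (17) = -13

Answer: -4 -13 17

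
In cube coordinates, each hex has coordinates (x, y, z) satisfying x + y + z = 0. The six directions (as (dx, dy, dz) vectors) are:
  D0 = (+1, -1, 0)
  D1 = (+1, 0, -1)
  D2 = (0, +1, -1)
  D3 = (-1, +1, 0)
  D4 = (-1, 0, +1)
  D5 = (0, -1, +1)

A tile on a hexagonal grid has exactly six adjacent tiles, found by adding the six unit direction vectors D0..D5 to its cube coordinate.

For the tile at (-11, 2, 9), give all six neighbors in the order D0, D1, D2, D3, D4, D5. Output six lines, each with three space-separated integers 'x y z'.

Answer: -10 1 9
-10 2 8
-11 3 8
-12 3 9
-12 2 10
-11 1 10

Derivation:
Center: (-11, 2, 9). Add each direction:
  D0: (-11, 2, 9) + (1, -1, 0) = (-10, 1, 9)
  D1: (-11, 2, 9) + (1, 0, -1) = (-10, 2, 8)
  D2: (-11, 2, 9) + (0, 1, -1) = (-11, 3, 8)
  D3: (-11, 2, 9) + (-1, 1, 0) = (-12, 3, 9)
  D4: (-11, 2, 9) + (-1, 0, 1) = (-12, 2, 10)
  D5: (-11, 2, 9) + (0, -1, 1) = (-11, 1, 10)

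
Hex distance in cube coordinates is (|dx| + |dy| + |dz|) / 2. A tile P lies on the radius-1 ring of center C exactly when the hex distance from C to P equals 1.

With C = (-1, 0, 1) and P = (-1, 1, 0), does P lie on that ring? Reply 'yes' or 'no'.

|px - cx| = |-1 - (-1)| = 0
|py - cy| = |1 - 0| = 1
|pz - cz| = |0 - 1| = 1
distance = (0+1+1)/2 = 2/2 = 1
radius = 1; distance == radius -> yes

Answer: yes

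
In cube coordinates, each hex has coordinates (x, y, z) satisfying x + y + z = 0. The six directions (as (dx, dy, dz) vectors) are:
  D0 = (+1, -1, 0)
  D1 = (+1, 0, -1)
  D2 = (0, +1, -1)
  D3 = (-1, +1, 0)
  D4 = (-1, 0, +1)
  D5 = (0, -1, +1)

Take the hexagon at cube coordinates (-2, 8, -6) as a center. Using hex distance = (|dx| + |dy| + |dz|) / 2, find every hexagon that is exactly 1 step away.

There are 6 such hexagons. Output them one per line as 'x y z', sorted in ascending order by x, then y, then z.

Walk ring at distance 1 from (-2, 8, -6):
Start at center + D4*1 = (-3, 8, -5)
  hex 0: (-3, 8, -5)
  hex 1: (-2, 7, -5)
  hex 2: (-1, 7, -6)
  hex 3: (-1, 8, -7)
  hex 4: (-2, 9, -7)
  hex 5: (-3, 9, -6)
Sorted: 6 hexes.

Answer: -3 8 -5
-3 9 -6
-2 7 -5
-2 9 -7
-1 7 -6
-1 8 -7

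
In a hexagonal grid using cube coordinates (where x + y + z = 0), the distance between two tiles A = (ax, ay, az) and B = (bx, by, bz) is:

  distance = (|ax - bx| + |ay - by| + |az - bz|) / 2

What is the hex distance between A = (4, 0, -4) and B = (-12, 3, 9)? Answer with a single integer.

|ax - bx| = |4 - (-12)| = 16
|ay - by| = |0 - 3| = 3
|az - bz| = |-4 - 9| = 13
distance = (16 + 3 + 13) / 2 = 32 / 2 = 16

Answer: 16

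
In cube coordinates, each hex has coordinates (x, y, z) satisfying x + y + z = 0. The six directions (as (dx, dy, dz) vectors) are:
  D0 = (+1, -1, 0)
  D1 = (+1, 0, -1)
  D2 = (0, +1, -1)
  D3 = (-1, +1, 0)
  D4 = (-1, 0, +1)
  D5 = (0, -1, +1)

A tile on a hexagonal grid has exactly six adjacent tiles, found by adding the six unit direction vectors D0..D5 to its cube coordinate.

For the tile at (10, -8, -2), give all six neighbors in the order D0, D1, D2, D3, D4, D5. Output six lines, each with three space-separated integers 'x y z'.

Answer: 11 -9 -2
11 -8 -3
10 -7 -3
9 -7 -2
9 -8 -1
10 -9 -1

Derivation:
Center: (10, -8, -2). Add each direction:
  D0: (10, -8, -2) + (1, -1, 0) = (11, -9, -2)
  D1: (10, -8, -2) + (1, 0, -1) = (11, -8, -3)
  D2: (10, -8, -2) + (0, 1, -1) = (10, -7, -3)
  D3: (10, -8, -2) + (-1, 1, 0) = (9, -7, -2)
  D4: (10, -8, -2) + (-1, 0, 1) = (9, -8, -1)
  D5: (10, -8, -2) + (0, -1, 1) = (10, -9, -1)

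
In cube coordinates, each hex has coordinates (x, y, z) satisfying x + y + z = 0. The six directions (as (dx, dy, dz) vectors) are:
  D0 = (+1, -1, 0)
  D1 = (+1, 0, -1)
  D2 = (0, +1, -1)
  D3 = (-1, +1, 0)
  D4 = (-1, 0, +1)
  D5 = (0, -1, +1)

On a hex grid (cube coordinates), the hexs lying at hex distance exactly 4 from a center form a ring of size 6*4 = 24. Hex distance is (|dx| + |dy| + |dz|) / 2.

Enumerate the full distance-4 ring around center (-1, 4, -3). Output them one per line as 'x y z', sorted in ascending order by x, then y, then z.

Walk ring at distance 4 from (-1, 4, -3):
Start at center + D4*4 = (-5, 4, 1)
  hex 0: (-5, 4, 1)
  hex 1: (-4, 3, 1)
  hex 2: (-3, 2, 1)
  hex 3: (-2, 1, 1)
  hex 4: (-1, 0, 1)
  hex 5: (0, 0, 0)
  hex 6: (1, 0, -1)
  hex 7: (2, 0, -2)
  hex 8: (3, 0, -3)
  hex 9: (3, 1, -4)
  hex 10: (3, 2, -5)
  hex 11: (3, 3, -6)
  hex 12: (3, 4, -7)
  hex 13: (2, 5, -7)
  hex 14: (1, 6, -7)
  hex 15: (0, 7, -7)
  hex 16: (-1, 8, -7)
  hex 17: (-2, 8, -6)
  hex 18: (-3, 8, -5)
  hex 19: (-4, 8, -4)
  hex 20: (-5, 8, -3)
  hex 21: (-5, 7, -2)
  hex 22: (-5, 6, -1)
  hex 23: (-5, 5, 0)
Sorted: 24 hexes.

Answer: -5 4 1
-5 5 0
-5 6 -1
-5 7 -2
-5 8 -3
-4 3 1
-4 8 -4
-3 2 1
-3 8 -5
-2 1 1
-2 8 -6
-1 0 1
-1 8 -7
0 0 0
0 7 -7
1 0 -1
1 6 -7
2 0 -2
2 5 -7
3 0 -3
3 1 -4
3 2 -5
3 3 -6
3 4 -7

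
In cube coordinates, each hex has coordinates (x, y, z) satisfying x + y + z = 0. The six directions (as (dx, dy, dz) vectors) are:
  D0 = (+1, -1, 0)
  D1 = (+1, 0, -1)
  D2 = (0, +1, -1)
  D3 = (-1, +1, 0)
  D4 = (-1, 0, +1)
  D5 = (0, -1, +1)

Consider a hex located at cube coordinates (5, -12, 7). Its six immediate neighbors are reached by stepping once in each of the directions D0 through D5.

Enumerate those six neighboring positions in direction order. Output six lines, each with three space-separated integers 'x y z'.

Answer: 6 -13 7
6 -12 6
5 -11 6
4 -11 7
4 -12 8
5 -13 8

Derivation:
Center: (5, -12, 7). Add each direction:
  D0: (5, -12, 7) + (1, -1, 0) = (6, -13, 7)
  D1: (5, -12, 7) + (1, 0, -1) = (6, -12, 6)
  D2: (5, -12, 7) + (0, 1, -1) = (5, -11, 6)
  D3: (5, -12, 7) + (-1, 1, 0) = (4, -11, 7)
  D4: (5, -12, 7) + (-1, 0, 1) = (4, -12, 8)
  D5: (5, -12, 7) + (0, -1, 1) = (5, -13, 8)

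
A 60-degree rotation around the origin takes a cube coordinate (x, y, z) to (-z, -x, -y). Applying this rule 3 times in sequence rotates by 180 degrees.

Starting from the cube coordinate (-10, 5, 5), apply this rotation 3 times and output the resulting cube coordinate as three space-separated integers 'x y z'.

Answer: 10 -5 -5

Derivation:
Start: (-10, 5, 5)
Step 1: (-10, 5, 5) -> (-(5), -(-10), -(5)) = (-5, 10, -5)
Step 2: (-5, 10, -5) -> (-(-5), -(-5), -(10)) = (5, 5, -10)
Step 3: (5, 5, -10) -> (-(-10), -(5), -(5)) = (10, -5, -5)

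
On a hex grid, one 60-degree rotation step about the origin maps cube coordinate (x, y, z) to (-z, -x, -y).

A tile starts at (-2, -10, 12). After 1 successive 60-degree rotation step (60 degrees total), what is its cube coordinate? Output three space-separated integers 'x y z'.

Start: (-2, -10, 12)
Step 1: (-2, -10, 12) -> (-(12), -(-2), -(-10)) = (-12, 2, 10)

Answer: -12 2 10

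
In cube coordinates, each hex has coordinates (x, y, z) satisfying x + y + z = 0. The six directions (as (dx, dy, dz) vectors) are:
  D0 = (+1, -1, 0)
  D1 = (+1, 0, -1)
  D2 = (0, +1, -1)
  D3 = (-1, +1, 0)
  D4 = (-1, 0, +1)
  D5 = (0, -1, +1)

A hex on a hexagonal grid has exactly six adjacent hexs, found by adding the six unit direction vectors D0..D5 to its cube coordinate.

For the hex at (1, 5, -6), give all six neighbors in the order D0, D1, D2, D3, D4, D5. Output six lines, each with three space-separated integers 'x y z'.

Answer: 2 4 -6
2 5 -7
1 6 -7
0 6 -6
0 5 -5
1 4 -5

Derivation:
Center: (1, 5, -6). Add each direction:
  D0: (1, 5, -6) + (1, -1, 0) = (2, 4, -6)
  D1: (1, 5, -6) + (1, 0, -1) = (2, 5, -7)
  D2: (1, 5, -6) + (0, 1, -1) = (1, 6, -7)
  D3: (1, 5, -6) + (-1, 1, 0) = (0, 6, -6)
  D4: (1, 5, -6) + (-1, 0, 1) = (0, 5, -5)
  D5: (1, 5, -6) + (0, -1, 1) = (1, 4, -5)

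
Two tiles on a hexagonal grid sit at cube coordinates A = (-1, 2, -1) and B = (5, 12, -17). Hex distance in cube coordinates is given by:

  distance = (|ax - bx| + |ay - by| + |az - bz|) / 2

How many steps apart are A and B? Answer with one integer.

|ax - bx| = |-1 - 5| = 6
|ay - by| = |2 - 12| = 10
|az - bz| = |-1 - (-17)| = 16
distance = (6 + 10 + 16) / 2 = 32 / 2 = 16

Answer: 16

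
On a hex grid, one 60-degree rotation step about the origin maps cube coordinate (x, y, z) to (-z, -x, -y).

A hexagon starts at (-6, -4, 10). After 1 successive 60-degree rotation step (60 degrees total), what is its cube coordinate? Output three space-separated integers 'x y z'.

Answer: -10 6 4

Derivation:
Start: (-6, -4, 10)
Step 1: (-6, -4, 10) -> (-(10), -(-6), -(-4)) = (-10, 6, 4)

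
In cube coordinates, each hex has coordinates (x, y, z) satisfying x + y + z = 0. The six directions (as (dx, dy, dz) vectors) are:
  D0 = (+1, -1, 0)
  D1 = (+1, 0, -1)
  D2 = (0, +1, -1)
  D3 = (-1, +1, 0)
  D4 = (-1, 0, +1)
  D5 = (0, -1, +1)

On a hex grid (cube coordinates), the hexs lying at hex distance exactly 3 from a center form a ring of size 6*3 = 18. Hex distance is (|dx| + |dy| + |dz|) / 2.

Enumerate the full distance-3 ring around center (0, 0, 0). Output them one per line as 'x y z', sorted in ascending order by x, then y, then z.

Walk ring at distance 3 from (0, 0, 0):
Start at center + D4*3 = (-3, 0, 3)
  hex 0: (-3, 0, 3)
  hex 1: (-2, -1, 3)
  hex 2: (-1, -2, 3)
  hex 3: (0, -3, 3)
  hex 4: (1, -3, 2)
  hex 5: (2, -3, 1)
  hex 6: (3, -3, 0)
  hex 7: (3, -2, -1)
  hex 8: (3, -1, -2)
  hex 9: (3, 0, -3)
  hex 10: (2, 1, -3)
  hex 11: (1, 2, -3)
  hex 12: (0, 3, -3)
  hex 13: (-1, 3, -2)
  hex 14: (-2, 3, -1)
  hex 15: (-3, 3, 0)
  hex 16: (-3, 2, 1)
  hex 17: (-3, 1, 2)
Sorted: 18 hexes.

Answer: -3 0 3
-3 1 2
-3 2 1
-3 3 0
-2 -1 3
-2 3 -1
-1 -2 3
-1 3 -2
0 -3 3
0 3 -3
1 -3 2
1 2 -3
2 -3 1
2 1 -3
3 -3 0
3 -2 -1
3 -1 -2
3 0 -3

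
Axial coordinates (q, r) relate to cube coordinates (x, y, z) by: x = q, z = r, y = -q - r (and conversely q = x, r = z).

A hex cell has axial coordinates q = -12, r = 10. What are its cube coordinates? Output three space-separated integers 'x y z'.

x = q = -12
z = r = 10
y = -x - z = -(-12) - (10) = 2

Answer: -12 2 10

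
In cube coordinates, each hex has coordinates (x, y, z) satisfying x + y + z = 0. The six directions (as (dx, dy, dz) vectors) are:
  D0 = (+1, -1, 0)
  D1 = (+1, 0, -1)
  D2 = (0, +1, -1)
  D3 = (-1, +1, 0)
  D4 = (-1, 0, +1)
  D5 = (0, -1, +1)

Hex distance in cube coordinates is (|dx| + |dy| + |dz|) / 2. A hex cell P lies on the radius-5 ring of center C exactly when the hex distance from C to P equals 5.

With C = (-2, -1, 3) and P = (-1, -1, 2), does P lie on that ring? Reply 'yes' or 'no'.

|px - cx| = |-1 - (-2)| = 1
|py - cy| = |-1 - (-1)| = 0
|pz - cz| = |2 - 3| = 1
distance = (1+0+1)/2 = 2/2 = 1
radius = 5; distance != radius -> no

Answer: no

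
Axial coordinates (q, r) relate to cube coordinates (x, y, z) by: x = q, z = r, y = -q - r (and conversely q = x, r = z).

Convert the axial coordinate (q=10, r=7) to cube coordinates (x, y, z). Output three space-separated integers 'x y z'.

Answer: 10 -17 7

Derivation:
x = q = 10
z = r = 7
y = -x - z = -(10) - (7) = -17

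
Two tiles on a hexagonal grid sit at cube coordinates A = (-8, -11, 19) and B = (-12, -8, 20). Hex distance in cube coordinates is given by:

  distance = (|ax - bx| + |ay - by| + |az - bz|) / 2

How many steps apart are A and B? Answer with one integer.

Answer: 4

Derivation:
|ax - bx| = |-8 - (-12)| = 4
|ay - by| = |-11 - (-8)| = 3
|az - bz| = |19 - 20| = 1
distance = (4 + 3 + 1) / 2 = 8 / 2 = 4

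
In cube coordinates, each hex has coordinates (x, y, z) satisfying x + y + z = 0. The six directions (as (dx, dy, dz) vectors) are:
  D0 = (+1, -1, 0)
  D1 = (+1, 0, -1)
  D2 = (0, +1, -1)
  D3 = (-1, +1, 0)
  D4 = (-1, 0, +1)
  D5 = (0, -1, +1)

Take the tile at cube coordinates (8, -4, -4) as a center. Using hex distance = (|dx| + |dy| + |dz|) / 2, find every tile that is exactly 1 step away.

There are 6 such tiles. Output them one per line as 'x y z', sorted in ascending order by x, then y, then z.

Walk ring at distance 1 from (8, -4, -4):
Start at center + D4*1 = (7, -4, -3)
  hex 0: (7, -4, -3)
  hex 1: (8, -5, -3)
  hex 2: (9, -5, -4)
  hex 3: (9, -4, -5)
  hex 4: (8, -3, -5)
  hex 5: (7, -3, -4)
Sorted: 6 hexes.

Answer: 7 -4 -3
7 -3 -4
8 -5 -3
8 -3 -5
9 -5 -4
9 -4 -5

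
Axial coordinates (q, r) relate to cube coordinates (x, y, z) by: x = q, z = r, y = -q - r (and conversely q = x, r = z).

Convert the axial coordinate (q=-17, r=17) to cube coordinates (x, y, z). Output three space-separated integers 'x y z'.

Answer: -17 0 17

Derivation:
x = q = -17
z = r = 17
y = -x - z = -(-17) - (17) = 0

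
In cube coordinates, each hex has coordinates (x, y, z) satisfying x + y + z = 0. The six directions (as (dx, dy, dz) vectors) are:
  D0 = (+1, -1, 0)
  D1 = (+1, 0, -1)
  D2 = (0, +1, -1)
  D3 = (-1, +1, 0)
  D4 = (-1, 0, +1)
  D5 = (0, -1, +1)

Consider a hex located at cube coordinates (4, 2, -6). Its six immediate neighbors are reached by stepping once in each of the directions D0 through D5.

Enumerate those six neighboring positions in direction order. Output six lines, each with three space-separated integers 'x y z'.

Answer: 5 1 -6
5 2 -7
4 3 -7
3 3 -6
3 2 -5
4 1 -5

Derivation:
Center: (4, 2, -6). Add each direction:
  D0: (4, 2, -6) + (1, -1, 0) = (5, 1, -6)
  D1: (4, 2, -6) + (1, 0, -1) = (5, 2, -7)
  D2: (4, 2, -6) + (0, 1, -1) = (4, 3, -7)
  D3: (4, 2, -6) + (-1, 1, 0) = (3, 3, -6)
  D4: (4, 2, -6) + (-1, 0, 1) = (3, 2, -5)
  D5: (4, 2, -6) + (0, -1, 1) = (4, 1, -5)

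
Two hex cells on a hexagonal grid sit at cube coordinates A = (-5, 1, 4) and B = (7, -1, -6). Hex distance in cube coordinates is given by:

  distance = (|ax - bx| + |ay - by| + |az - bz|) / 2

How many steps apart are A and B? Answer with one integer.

Answer: 12

Derivation:
|ax - bx| = |-5 - 7| = 12
|ay - by| = |1 - (-1)| = 2
|az - bz| = |4 - (-6)| = 10
distance = (12 + 2 + 10) / 2 = 24 / 2 = 12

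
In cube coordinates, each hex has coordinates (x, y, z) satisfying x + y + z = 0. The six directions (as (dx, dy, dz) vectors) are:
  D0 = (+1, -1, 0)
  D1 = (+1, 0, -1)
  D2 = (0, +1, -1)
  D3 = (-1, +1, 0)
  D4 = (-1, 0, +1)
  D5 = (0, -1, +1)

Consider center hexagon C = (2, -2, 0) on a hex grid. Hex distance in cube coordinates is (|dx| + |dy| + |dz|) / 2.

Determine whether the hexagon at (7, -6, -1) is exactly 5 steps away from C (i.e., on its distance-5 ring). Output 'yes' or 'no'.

Answer: yes

Derivation:
|px - cx| = |7 - 2| = 5
|py - cy| = |-6 - (-2)| = 4
|pz - cz| = |-1 - 0| = 1
distance = (5+4+1)/2 = 10/2 = 5
radius = 5; distance == radius -> yes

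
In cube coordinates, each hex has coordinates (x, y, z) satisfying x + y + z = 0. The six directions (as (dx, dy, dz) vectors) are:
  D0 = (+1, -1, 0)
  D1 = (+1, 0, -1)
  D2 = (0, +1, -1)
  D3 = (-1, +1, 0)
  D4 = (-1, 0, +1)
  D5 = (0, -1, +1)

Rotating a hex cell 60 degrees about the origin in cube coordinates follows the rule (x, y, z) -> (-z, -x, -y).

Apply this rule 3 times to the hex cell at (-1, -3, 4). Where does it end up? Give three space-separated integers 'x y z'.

Start: (-1, -3, 4)
Step 1: (-1, -3, 4) -> (-(4), -(-1), -(-3)) = (-4, 1, 3)
Step 2: (-4, 1, 3) -> (-(3), -(-4), -(1)) = (-3, 4, -1)
Step 3: (-3, 4, -1) -> (-(-1), -(-3), -(4)) = (1, 3, -4)

Answer: 1 3 -4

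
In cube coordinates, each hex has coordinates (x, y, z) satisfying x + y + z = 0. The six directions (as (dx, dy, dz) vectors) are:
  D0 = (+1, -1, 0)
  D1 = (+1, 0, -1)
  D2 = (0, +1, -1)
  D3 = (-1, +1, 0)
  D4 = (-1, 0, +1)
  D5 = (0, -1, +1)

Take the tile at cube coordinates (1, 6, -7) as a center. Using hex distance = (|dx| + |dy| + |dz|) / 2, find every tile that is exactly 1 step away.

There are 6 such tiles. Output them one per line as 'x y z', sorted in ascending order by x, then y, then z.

Answer: 0 6 -6
0 7 -7
1 5 -6
1 7 -8
2 5 -7
2 6 -8

Derivation:
Walk ring at distance 1 from (1, 6, -7):
Start at center + D4*1 = (0, 6, -6)
  hex 0: (0, 6, -6)
  hex 1: (1, 5, -6)
  hex 2: (2, 5, -7)
  hex 3: (2, 6, -8)
  hex 4: (1, 7, -8)
  hex 5: (0, 7, -7)
Sorted: 6 hexes.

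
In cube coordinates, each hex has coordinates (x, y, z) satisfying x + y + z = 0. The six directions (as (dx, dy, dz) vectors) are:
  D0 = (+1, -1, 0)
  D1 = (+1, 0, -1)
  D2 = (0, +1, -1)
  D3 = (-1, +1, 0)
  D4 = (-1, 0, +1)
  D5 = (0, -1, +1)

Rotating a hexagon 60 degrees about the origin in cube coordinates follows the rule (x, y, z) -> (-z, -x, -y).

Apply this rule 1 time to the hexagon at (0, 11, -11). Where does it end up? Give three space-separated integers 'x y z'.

Start: (0, 11, -11)
Step 1: (0, 11, -11) -> (-(-11), -(0), -(11)) = (11, 0, -11)

Answer: 11 0 -11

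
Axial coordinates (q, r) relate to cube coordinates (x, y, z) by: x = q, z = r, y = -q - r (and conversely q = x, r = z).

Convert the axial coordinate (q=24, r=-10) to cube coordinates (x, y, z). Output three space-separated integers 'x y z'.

Answer: 24 -14 -10

Derivation:
x = q = 24
z = r = -10
y = -x - z = -(24) - (-10) = -14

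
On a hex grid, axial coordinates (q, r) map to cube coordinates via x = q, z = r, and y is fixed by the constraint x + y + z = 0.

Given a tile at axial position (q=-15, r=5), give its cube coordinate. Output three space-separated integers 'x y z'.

x = q = -15
z = r = 5
y = -x - z = -(-15) - (5) = 10

Answer: -15 10 5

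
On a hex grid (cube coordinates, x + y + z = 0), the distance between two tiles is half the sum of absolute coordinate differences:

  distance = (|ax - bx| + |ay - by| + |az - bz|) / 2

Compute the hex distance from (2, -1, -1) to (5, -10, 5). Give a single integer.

|ax - bx| = |2 - 5| = 3
|ay - by| = |-1 - (-10)| = 9
|az - bz| = |-1 - 5| = 6
distance = (3 + 9 + 6) / 2 = 18 / 2 = 9

Answer: 9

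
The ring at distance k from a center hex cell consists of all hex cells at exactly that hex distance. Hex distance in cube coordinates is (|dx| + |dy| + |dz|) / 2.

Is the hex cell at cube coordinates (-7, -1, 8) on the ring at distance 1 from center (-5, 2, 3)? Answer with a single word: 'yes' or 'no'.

Answer: no

Derivation:
|px - cx| = |-7 - (-5)| = 2
|py - cy| = |-1 - 2| = 3
|pz - cz| = |8 - 3| = 5
distance = (2+3+5)/2 = 10/2 = 5
radius = 1; distance != radius -> no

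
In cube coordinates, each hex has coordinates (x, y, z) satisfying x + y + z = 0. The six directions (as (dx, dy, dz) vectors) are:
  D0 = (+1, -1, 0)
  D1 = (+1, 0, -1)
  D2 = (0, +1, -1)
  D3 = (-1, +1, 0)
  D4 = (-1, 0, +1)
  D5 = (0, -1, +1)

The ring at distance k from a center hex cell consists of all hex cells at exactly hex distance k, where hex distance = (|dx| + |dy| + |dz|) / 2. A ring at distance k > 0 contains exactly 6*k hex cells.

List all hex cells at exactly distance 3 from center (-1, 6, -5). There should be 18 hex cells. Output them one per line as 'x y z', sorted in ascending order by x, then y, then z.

Answer: -4 6 -2
-4 7 -3
-4 8 -4
-4 9 -5
-3 5 -2
-3 9 -6
-2 4 -2
-2 9 -7
-1 3 -2
-1 9 -8
0 3 -3
0 8 -8
1 3 -4
1 7 -8
2 3 -5
2 4 -6
2 5 -7
2 6 -8

Derivation:
Walk ring at distance 3 from (-1, 6, -5):
Start at center + D4*3 = (-4, 6, -2)
  hex 0: (-4, 6, -2)
  hex 1: (-3, 5, -2)
  hex 2: (-2, 4, -2)
  hex 3: (-1, 3, -2)
  hex 4: (0, 3, -3)
  hex 5: (1, 3, -4)
  hex 6: (2, 3, -5)
  hex 7: (2, 4, -6)
  hex 8: (2, 5, -7)
  hex 9: (2, 6, -8)
  hex 10: (1, 7, -8)
  hex 11: (0, 8, -8)
  hex 12: (-1, 9, -8)
  hex 13: (-2, 9, -7)
  hex 14: (-3, 9, -6)
  hex 15: (-4, 9, -5)
  hex 16: (-4, 8, -4)
  hex 17: (-4, 7, -3)
Sorted: 18 hexes.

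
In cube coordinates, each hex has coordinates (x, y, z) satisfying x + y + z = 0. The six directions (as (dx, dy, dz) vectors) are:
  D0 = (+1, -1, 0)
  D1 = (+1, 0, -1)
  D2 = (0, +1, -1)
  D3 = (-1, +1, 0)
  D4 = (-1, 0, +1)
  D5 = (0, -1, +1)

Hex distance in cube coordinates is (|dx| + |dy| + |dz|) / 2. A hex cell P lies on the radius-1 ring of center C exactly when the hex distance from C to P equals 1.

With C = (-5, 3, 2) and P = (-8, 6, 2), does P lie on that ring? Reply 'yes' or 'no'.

|px - cx| = |-8 - (-5)| = 3
|py - cy| = |6 - 3| = 3
|pz - cz| = |2 - 2| = 0
distance = (3+3+0)/2 = 6/2 = 3
radius = 1; distance != radius -> no

Answer: no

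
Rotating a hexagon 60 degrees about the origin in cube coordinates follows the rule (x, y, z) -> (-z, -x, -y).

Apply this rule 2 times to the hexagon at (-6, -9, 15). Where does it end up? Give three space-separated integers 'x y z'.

Start: (-6, -9, 15)
Step 1: (-6, -9, 15) -> (-(15), -(-6), -(-9)) = (-15, 6, 9)
Step 2: (-15, 6, 9) -> (-(9), -(-15), -(6)) = (-9, 15, -6)

Answer: -9 15 -6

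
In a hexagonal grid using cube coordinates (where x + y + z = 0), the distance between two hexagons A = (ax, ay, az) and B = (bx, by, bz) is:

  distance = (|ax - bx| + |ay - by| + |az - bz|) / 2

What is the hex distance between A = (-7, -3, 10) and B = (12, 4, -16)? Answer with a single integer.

|ax - bx| = |-7 - 12| = 19
|ay - by| = |-3 - 4| = 7
|az - bz| = |10 - (-16)| = 26
distance = (19 + 7 + 26) / 2 = 52 / 2 = 26

Answer: 26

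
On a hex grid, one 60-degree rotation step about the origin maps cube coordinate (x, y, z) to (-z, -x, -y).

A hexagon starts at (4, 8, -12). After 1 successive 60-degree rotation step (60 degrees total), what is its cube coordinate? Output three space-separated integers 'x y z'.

Answer: 12 -4 -8

Derivation:
Start: (4, 8, -12)
Step 1: (4, 8, -12) -> (-(-12), -(4), -(8)) = (12, -4, -8)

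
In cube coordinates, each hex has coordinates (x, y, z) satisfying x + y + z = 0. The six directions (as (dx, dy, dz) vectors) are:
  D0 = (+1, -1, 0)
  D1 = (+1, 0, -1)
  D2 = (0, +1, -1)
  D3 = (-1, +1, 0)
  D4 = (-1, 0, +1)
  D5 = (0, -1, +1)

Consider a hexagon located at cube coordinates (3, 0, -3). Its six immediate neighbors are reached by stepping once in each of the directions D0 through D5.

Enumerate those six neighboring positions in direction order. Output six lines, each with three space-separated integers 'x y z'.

Answer: 4 -1 -3
4 0 -4
3 1 -4
2 1 -3
2 0 -2
3 -1 -2

Derivation:
Center: (3, 0, -3). Add each direction:
  D0: (3, 0, -3) + (1, -1, 0) = (4, -1, -3)
  D1: (3, 0, -3) + (1, 0, -1) = (4, 0, -4)
  D2: (3, 0, -3) + (0, 1, -1) = (3, 1, -4)
  D3: (3, 0, -3) + (-1, 1, 0) = (2, 1, -3)
  D4: (3, 0, -3) + (-1, 0, 1) = (2, 0, -2)
  D5: (3, 0, -3) + (0, -1, 1) = (3, -1, -2)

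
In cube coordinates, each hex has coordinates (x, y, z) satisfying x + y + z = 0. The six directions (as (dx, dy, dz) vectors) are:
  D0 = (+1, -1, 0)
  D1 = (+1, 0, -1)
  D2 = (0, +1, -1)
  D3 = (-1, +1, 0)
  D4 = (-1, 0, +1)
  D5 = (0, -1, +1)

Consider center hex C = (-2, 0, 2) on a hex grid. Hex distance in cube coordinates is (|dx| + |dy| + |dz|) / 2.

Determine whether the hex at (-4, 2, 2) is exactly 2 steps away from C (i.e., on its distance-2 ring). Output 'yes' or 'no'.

|px - cx| = |-4 - (-2)| = 2
|py - cy| = |2 - 0| = 2
|pz - cz| = |2 - 2| = 0
distance = (2+2+0)/2 = 4/2 = 2
radius = 2; distance == radius -> yes

Answer: yes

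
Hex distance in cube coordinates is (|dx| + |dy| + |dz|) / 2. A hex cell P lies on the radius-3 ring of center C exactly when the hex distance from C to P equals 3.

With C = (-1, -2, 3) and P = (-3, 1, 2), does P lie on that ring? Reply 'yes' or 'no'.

|px - cx| = |-3 - (-1)| = 2
|py - cy| = |1 - (-2)| = 3
|pz - cz| = |2 - 3| = 1
distance = (2+3+1)/2 = 6/2 = 3
radius = 3; distance == radius -> yes

Answer: yes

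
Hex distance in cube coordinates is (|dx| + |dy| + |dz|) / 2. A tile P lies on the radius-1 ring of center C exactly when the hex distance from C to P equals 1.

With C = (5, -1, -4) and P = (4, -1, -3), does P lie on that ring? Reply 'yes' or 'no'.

Answer: yes

Derivation:
|px - cx| = |4 - 5| = 1
|py - cy| = |-1 - (-1)| = 0
|pz - cz| = |-3 - (-4)| = 1
distance = (1+0+1)/2 = 2/2 = 1
radius = 1; distance == radius -> yes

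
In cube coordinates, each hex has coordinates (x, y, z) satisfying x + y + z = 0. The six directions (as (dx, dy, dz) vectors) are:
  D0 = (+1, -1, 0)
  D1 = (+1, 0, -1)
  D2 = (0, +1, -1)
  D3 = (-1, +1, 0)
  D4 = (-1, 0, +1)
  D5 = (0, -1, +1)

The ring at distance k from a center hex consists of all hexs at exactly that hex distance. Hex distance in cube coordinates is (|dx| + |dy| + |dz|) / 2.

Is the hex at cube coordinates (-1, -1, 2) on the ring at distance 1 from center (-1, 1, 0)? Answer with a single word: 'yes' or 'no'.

Answer: no

Derivation:
|px - cx| = |-1 - (-1)| = 0
|py - cy| = |-1 - 1| = 2
|pz - cz| = |2 - 0| = 2
distance = (0+2+2)/2 = 4/2 = 2
radius = 1; distance != radius -> no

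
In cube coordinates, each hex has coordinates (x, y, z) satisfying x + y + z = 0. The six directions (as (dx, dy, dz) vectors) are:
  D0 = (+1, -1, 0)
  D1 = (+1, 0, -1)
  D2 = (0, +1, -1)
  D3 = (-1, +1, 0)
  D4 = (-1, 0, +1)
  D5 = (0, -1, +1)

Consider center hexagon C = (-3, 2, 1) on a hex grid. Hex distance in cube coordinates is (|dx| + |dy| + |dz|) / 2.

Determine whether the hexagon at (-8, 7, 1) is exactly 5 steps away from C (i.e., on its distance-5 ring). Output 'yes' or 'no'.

|px - cx| = |-8 - (-3)| = 5
|py - cy| = |7 - 2| = 5
|pz - cz| = |1 - 1| = 0
distance = (5+5+0)/2 = 10/2 = 5
radius = 5; distance == radius -> yes

Answer: yes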